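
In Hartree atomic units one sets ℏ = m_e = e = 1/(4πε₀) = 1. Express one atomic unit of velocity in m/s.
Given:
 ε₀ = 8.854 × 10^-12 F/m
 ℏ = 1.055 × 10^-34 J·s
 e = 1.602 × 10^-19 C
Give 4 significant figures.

2.186 × 10^6 m/s

v_au = e²/(4πε₀ℏ)
  = 2.566 × 10^-38 / 1.174 × 10^-44
  = 2.186 × 10^6 m/s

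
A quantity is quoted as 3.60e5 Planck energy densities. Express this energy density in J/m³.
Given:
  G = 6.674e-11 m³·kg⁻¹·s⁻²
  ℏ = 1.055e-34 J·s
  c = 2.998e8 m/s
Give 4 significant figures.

One Planck energy density: u_P = c⁷/(ℏG²) = 4.632e113 J/m³.
3.60e5 × 4.632e113 J/m³ = 1.668e119 J/m³

1.668e119 J/m³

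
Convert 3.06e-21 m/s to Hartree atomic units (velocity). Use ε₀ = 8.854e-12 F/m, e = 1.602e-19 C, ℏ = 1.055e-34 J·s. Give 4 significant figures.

atomic unit of velocity: v_au = e²/(4πε₀ℏ) = 2.186e6 m/s.
3.06e-21 / 2.186e6 = 1.400e-27

1.400e-27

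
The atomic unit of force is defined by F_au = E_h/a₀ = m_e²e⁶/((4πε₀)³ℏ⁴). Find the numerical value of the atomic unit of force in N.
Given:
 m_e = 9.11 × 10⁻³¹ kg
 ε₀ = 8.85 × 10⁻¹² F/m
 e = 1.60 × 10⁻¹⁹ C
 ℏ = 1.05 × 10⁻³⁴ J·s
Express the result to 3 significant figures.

8.33 × 10⁻⁸ N

F_au = E_h/a₀ = m_e²e⁶/((4πε₀)³ℏ⁴)
E_h = 4.38 × 10⁻¹⁸ J
a₀ = 5.26 × 10⁻¹¹ m
E_h/a₀ = 8.33 × 10⁻⁸ N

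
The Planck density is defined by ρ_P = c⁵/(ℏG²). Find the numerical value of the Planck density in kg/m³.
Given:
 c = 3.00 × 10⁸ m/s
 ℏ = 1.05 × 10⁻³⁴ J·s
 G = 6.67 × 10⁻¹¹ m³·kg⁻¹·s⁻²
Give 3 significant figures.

5.20 × 10⁹⁶ kg/m³

ρ_P = c⁵/(ℏG²)
  = 2.43 × 10⁴² / 4.67 × 10⁻⁵⁵
  = 5.20 × 10⁹⁶ kg/m³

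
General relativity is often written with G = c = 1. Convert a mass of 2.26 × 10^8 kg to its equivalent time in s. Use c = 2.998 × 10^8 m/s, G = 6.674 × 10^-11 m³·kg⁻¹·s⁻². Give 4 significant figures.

5.598 × 10^-28 s

Mass → time via G/c³.
2.26 × 10^8 kg × (G/c³) = 5.598 × 10^-28 s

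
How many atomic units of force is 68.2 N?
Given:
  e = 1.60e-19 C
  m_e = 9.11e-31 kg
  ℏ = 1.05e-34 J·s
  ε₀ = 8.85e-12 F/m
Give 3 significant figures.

atomic unit of force: F_au = E_h/a₀ = m_e²e⁶/((4πε₀)³ℏ⁴) = 8.33e-8 N.
68.2 / 8.33e-8 = 8.19e8

8.19e8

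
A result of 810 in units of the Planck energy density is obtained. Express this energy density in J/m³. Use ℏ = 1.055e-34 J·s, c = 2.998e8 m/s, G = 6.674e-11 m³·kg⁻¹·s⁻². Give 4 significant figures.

One Planck energy density: u_P = c⁷/(ℏG²) = 4.632e113 J/m³.
810 × 4.632e113 J/m³ = 3.752e116 J/m³

3.752e116 J/m³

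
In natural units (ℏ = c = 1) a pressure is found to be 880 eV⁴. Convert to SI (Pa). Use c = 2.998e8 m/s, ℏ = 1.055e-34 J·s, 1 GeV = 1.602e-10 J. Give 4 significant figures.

Pressure is [E]/[L]³ = [E]⁴/(ℏc)³.
1 GeV⁴ → 1/(ℏc)³ × (1 GeV in J)⁴ = 2.082e37 Pa.
Convert the energy scale: 880 eV⁴ = 8.80e-34 GeV⁴.
Result: 8.80e-34 × 2.082e37 = 1.832e4 Pa.

1.832e4 Pa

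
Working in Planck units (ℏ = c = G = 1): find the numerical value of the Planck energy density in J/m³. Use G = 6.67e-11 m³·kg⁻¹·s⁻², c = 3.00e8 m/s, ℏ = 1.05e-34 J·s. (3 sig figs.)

4.68e113 J/m³

From ℏ = c = G = 1 the energy density scale is u_P = c⁷/(ℏG²).
  = 2.19e59 / 4.67e-55
  = 4.68e113 J/m³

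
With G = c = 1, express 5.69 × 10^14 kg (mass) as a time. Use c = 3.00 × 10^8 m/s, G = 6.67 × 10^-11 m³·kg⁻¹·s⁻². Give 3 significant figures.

1.41 × 10^-21 s

Mass → time via G/c³.
5.69 × 10^14 kg × (G/c³) = 1.41 × 10^-21 s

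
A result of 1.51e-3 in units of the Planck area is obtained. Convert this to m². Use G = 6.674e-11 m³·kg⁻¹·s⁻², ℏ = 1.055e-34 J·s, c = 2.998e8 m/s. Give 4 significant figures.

3.946e-73 m²

One Planck area: A_P = ℏG/c³ = 2.613e-70 m².
1.51e-3 × 2.613e-70 m² = 3.946e-73 m²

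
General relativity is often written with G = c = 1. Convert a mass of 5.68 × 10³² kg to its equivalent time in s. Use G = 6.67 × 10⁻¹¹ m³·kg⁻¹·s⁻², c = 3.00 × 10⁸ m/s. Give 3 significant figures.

1.40 × 10⁻³ s

Mass → time via G/c³.
5.68 × 10³² kg × (G/c³) = 1.40 × 10⁻³ s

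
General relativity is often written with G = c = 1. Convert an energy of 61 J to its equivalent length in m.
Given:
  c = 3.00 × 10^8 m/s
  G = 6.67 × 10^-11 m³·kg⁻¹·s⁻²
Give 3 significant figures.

5.02 × 10^-43 m

Energy → length via G/c⁴.
61 J × (G/c⁴) = 5.02 × 10^-43 m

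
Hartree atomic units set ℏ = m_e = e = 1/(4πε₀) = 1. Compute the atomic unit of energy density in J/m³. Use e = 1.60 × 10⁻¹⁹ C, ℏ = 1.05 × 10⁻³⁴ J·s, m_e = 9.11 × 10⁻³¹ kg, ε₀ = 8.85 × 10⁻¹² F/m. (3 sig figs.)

The unique combination of the constants set to 1 with dimensions of energy density is u_au = E_h/a₀³ = m_e⁴e¹⁰/((4πε₀)⁵ℏ⁸).
E_h = 4.38 × 10⁻¹⁸ J
a₀ = 5.26 × 10⁻¹¹ m
E_h/a₀³ = 3.01 × 10¹³ J/m³

3.01 × 10¹³ J/m³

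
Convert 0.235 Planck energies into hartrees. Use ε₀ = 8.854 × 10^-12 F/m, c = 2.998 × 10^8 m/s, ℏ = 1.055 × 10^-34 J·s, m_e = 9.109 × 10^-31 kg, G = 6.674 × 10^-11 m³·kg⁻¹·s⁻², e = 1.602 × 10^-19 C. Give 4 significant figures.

Planck energy: E_P = √(ℏc⁵/G) = 1.957 × 10^9 J
hartree: E_h = m_e e⁴/(4πε₀ℏ)² = 4.354 × 10^-18 J
0.235 × 1.957 × 10^9 / 4.354 × 10^-18 = 1.056 × 10^26

1.056 × 10^26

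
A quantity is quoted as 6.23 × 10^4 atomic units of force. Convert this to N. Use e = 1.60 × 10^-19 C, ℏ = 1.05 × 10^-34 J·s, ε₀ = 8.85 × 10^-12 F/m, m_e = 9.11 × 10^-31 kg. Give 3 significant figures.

One atomic unit of force: F_au = E_h/a₀ = m_e²e⁶/((4πε₀)³ℏ⁴) = 8.33 × 10^-8 N.
6.23 × 10^4 × 8.33 × 10^-8 N = 5.19 × 10^-3 N

5.19 × 10^-3 N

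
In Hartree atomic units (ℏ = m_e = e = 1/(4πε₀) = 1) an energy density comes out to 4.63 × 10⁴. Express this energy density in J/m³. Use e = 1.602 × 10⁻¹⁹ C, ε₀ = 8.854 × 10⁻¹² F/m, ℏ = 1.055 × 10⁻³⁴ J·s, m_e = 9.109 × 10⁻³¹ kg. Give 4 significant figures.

1.356 × 10¹⁸ J/m³

One atomic unit of energy density: u_au = E_h/a₀³ = m_e⁴e¹⁰/((4πε₀)⁵ℏ⁸) = 2.929 × 10¹³ J/m³.
4.63 × 10⁴ × 2.929 × 10¹³ J/m³ = 1.356 × 10¹⁸ J/m³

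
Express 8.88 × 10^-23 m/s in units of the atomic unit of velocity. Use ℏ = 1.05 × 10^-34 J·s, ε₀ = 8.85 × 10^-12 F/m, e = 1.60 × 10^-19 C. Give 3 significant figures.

4.05 × 10^-29

atomic unit of velocity: v_au = e²/(4πε₀ℏ) = 2.19 × 10^6 m/s.
8.88 × 10^-23 / 2.19 × 10^6 = 4.05 × 10^-29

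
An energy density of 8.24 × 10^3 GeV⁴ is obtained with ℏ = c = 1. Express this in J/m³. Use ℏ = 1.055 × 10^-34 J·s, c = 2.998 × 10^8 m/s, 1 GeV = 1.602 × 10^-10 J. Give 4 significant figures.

[E]/[L]³ = [E]⁴/(ℏc)³; restore (ℏc)⁻³.
1 GeV⁴ → 1/(ℏc)³ × (1 GeV in J)⁴ = 2.082 × 10^37 J/m³.
Result: 8.24 × 10^3 × 2.082 × 10^37 = 1.715 × 10^41 J/m³.

1.715 × 10^41 J/m³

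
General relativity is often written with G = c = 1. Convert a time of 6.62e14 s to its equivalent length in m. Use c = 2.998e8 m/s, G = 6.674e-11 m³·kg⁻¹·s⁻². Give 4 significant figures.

Time → length via c.
6.62e14 s × (c) = 1.985e23 m

1.985e23 m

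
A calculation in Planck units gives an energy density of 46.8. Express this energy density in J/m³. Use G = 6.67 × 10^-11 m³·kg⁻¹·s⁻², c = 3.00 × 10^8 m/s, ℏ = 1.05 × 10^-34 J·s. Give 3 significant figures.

2.19 × 10^115 J/m³

One Planck energy density: u_P = c⁷/(ℏG²) = 4.68 × 10^113 J/m³.
46.8 × 4.68 × 10^113 J/m³ = 2.19 × 10^115 J/m³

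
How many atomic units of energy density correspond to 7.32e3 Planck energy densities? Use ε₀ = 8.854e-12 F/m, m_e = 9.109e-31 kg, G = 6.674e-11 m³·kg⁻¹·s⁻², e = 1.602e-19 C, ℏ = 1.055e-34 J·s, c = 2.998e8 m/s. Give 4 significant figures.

Planck energy density: u_P = c⁷/(ℏG²) = 4.632e113 J/m³
atomic unit of energy density: u_au = E_h/a₀³ = m_e⁴e¹⁰/((4πε₀)⁵ℏ⁸) = 2.929e13 J/m³
7.32e3 × 4.632e113 / 2.929e13 = 1.158e104

1.158e104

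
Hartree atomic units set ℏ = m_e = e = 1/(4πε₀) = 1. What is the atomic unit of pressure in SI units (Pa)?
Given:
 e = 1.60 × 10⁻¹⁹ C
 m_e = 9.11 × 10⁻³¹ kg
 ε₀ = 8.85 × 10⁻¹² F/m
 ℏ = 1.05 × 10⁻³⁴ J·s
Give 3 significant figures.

Dimensional analysis gives P_au = E_h/a₀³ = m_e⁴e¹⁰/((4πε₀)⁵ℏ⁸).
E_h = 4.38 × 10⁻¹⁸ J
a₀ = 5.26 × 10⁻¹¹ m
E_h/a₀³ = 3.01 × 10¹³ Pa

3.01 × 10¹³ Pa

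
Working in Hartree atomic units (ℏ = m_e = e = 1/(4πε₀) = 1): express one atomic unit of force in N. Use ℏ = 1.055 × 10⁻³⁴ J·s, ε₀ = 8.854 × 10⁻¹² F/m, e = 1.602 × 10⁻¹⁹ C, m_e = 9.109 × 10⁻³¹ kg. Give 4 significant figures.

8.220 × 10⁻⁸ N

The unique combination of the constants set to 1 with dimensions of force is F_au = E_h/a₀ = m_e²e⁶/((4πε₀)³ℏ⁴).
E_h = 4.354 × 10⁻¹⁸ J
a₀ = 5.297 × 10⁻¹¹ m
E_h/a₀ = 8.220 × 10⁻⁸ N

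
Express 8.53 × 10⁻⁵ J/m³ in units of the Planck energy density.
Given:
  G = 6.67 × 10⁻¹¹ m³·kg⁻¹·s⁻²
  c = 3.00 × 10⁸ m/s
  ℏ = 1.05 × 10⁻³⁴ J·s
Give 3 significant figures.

1.82 × 10⁻¹¹⁸

Planck energy density: u_P = c⁷/(ℏG²) = 4.68 × 10¹¹³ J/m³.
8.53 × 10⁻⁵ / 4.68 × 10¹¹³ = 1.82 × 10⁻¹¹⁸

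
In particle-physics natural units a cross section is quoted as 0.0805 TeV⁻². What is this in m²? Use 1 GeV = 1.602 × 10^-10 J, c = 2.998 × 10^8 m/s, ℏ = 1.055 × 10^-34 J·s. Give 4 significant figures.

3.138 × 10^-39 m²

Area is [L]² = [E]⁻²·(ℏc)²; restore (ℏc)².
1 GeV⁻² → (ℏc)² × (1 GeV in J)⁻² = 3.898 × 10^-32 m².
Convert the energy scale: 0.0805 TeV⁻² = 8.05 × 10^-8 GeV⁻².
Result: 8.05 × 10^-8 × 3.898 × 10^-32 = 3.138 × 10^-39 m².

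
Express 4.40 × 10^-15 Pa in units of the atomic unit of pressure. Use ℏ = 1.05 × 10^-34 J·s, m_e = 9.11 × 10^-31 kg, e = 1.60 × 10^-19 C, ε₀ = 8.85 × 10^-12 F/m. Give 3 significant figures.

atomic unit of pressure: P_au = E_h/a₀³ = m_e⁴e¹⁰/((4πε₀)⁵ℏ⁸) = 3.01 × 10^13 Pa.
4.40 × 10^-15 / 3.01 × 10^13 = 1.46 × 10^-28

1.46 × 10^-28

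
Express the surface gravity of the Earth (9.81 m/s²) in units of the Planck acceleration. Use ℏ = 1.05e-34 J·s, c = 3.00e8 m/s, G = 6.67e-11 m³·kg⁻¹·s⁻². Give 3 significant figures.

1.76e-51

Planck acceleration: a_P = √(c⁷/(ℏG)) = 5.59e51 m/s².
9.81 / 5.59e51 = 1.76e-51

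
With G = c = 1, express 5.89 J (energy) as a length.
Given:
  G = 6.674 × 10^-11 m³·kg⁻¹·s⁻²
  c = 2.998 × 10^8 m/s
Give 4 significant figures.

4.866 × 10^-44 m

Energy → length via G/c⁴.
5.89 J × (G/c⁴) = 4.866 × 10^-44 m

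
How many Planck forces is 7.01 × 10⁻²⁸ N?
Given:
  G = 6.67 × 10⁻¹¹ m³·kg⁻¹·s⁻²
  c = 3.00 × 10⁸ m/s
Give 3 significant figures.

5.77 × 10⁻⁷²

Planck force: F_P = c⁴/G = 1.21 × 10⁴⁴ N.
7.01 × 10⁻²⁸ / 1.21 × 10⁴⁴ = 5.77 × 10⁻⁷²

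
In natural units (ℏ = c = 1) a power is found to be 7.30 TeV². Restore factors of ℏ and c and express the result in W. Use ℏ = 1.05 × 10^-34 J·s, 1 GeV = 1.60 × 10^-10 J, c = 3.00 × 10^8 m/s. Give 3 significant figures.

Power is [E]/[T] = [E]²/ℏ.
1 GeV² → 1/ℏ × (1 GeV in J)² = 2.44 × 10^14 W.
Convert the energy scale: 7.30 TeV² = 7.30 × 10^6 GeV².
Result: 7.30 × 10^6 × 2.44 × 10^14 = 1.78 × 10^21 W.

1.78 × 10^21 W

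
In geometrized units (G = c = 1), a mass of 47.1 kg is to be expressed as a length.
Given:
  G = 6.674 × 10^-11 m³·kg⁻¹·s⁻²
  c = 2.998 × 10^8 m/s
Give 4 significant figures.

In G = c = 1 units mass has dimensions of length; the conversion factor is G/c².
47.1 kg × (G/c²) = 3.497 × 10^-26 m

3.497 × 10^-26 m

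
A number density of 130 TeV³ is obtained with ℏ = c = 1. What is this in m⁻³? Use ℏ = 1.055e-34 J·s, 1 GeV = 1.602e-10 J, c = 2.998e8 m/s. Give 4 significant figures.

Number density is [L]⁻³ = [E]³/(ℏc)³.
1 GeV³ → 1/(ℏc)³ × (1 GeV in J)³ = 1.299e47 m⁻³.
Convert the energy scale: 130 TeV³ = 1.30e11 GeV³.
Result: 1.30e11 × 1.299e47 = 1.689e58 m⁻³.

1.689e58 m⁻³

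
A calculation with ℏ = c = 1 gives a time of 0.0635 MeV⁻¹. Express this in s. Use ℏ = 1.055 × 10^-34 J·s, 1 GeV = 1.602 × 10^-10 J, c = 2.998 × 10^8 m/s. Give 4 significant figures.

4.182 × 10^-23 s

A time is [E]⁻¹ in ℏ=c=1; restore one factor of ℏ.
1 GeV⁻¹ → ℏ × (1 GeV in J)⁻¹ = 6.586 × 10^-25 s.
Convert the energy scale: 0.0635 MeV⁻¹ = 63.5 GeV⁻¹.
Result: 63.5 × 6.586 × 10^-25 = 4.182 × 10^-23 s.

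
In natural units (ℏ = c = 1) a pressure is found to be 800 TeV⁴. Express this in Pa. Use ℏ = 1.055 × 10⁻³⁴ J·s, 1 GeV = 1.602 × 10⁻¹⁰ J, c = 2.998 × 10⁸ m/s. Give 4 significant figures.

Pressure is [E]/[L]³ = [E]⁴/(ℏc)³.
1 GeV⁴ → 1/(ℏc)³ × (1 GeV in J)⁴ = 2.082 × 10³⁷ Pa.
Convert the energy scale: 800 TeV⁴ = 8.00 × 10¹⁴ GeV⁴.
Result: 8.00 × 10¹⁴ × 2.082 × 10³⁷ = 1.665 × 10⁵² Pa.

1.665 × 10⁵² Pa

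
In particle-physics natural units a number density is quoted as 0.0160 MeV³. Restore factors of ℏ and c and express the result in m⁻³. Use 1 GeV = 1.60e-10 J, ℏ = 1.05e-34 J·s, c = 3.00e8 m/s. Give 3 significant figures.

2.10e36 m⁻³

Number density is [L]⁻³ = [E]³/(ℏc)³.
1 GeV³ → 1/(ℏc)³ × (1 GeV in J)³ = 1.31e47 m⁻³.
Convert the energy scale: 0.0160 MeV³ = 1.60e-11 GeV³.
Result: 1.60e-11 × 1.31e47 = 2.10e36 m⁻³.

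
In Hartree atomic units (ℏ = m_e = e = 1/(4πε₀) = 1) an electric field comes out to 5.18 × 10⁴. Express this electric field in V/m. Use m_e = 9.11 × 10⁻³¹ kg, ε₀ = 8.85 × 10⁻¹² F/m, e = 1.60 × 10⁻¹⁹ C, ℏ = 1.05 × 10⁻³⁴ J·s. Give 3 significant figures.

2.70 × 10¹⁶ V/m

One atomic unit of electric field: E_au = E_h/(e a₀) = m_e²e⁵/((4πε₀)³ℏ⁴) = 5.20 × 10¹¹ V/m.
5.18 × 10⁴ × 5.20 × 10¹¹ V/m = 2.70 × 10¹⁶ V/m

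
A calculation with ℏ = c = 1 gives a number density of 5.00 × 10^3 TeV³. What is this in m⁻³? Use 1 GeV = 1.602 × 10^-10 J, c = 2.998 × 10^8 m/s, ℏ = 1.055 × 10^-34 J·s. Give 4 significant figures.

6.497 × 10^59 m⁻³

Number density is [L]⁻³ = [E]³/(ℏc)³.
1 GeV³ → 1/(ℏc)³ × (1 GeV in J)³ = 1.299 × 10^47 m⁻³.
Convert the energy scale: 5.00 × 10^3 TeV³ = 5.00 × 10^12 GeV³.
Result: 5.00 × 10^12 × 1.299 × 10^47 = 6.497 × 10^59 m⁻³.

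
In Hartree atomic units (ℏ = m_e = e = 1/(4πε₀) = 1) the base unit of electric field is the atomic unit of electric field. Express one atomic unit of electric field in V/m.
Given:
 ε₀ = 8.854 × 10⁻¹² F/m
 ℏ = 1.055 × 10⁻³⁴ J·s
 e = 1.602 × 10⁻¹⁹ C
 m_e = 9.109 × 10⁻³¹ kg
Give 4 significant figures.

5.131 × 10¹¹ V/m

E_au = E_h/(e a₀) = m_e²e⁵/((4πε₀)³ℏ⁴)
E_h = 4.354 × 10⁻¹⁸ J
a₀ = 5.297 × 10⁻¹¹ m
E_h/(e·a₀) = 5.131 × 10¹¹ V/m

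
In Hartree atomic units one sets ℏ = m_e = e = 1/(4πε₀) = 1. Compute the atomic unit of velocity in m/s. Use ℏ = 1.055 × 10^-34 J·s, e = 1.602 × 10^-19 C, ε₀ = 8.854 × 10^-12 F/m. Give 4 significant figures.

2.186 × 10^6 m/s

v_au = e²/(4πε₀ℏ)
  = 2.566 × 10^-38 / 1.174 × 10^-44
  = 2.186 × 10^6 m/s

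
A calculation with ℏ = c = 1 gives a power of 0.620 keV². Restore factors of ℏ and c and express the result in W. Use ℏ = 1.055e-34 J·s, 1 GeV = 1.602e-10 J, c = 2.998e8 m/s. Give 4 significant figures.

150.8 W

Power is [E]/[T] = [E]²/ℏ.
1 GeV² → 1/ℏ × (1 GeV in J)² = 2.433e14 W.
Convert the energy scale: 0.620 keV² = 6.20e-13 GeV².
Result: 6.20e-13 × 2.433e14 = 150.8 W.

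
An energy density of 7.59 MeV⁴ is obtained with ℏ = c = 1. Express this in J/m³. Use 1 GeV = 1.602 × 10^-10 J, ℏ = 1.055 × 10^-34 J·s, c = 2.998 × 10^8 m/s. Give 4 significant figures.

[E]/[L]³ = [E]⁴/(ℏc)³; restore (ℏc)⁻³.
1 GeV⁴ → 1/(ℏc)³ × (1 GeV in J)⁴ = 2.082 × 10^37 J/m³.
Convert the energy scale: 7.59 MeV⁴ = 7.59 × 10^-12 GeV⁴.
Result: 7.59 × 10^-12 × 2.082 × 10^37 = 1.580 × 10^26 J/m³.

1.580 × 10^26 J/m³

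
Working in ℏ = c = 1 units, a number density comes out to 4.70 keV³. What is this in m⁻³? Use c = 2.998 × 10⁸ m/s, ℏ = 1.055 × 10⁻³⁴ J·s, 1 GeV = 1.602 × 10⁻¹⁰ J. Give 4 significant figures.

Number density is [L]⁻³ = [E]³/(ℏc)³.
1 GeV³ → 1/(ℏc)³ × (1 GeV in J)³ = 1.299 × 10⁴⁷ m⁻³.
Convert the energy scale: 4.70 keV³ = 4.70 × 10⁻¹⁸ GeV³.
Result: 4.70 × 10⁻¹⁸ × 1.299 × 10⁴⁷ = 6.107 × 10²⁹ m⁻³.

6.107 × 10²⁹ m⁻³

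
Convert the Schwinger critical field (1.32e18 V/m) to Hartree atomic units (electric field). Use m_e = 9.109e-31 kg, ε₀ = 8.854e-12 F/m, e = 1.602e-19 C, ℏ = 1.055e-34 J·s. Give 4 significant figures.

atomic unit of electric field: E_au = E_h/(e a₀) = m_e²e⁵/((4πε₀)³ℏ⁴) = 5.131e11 V/m.
1.32e18 / 5.131e11 = 2.573e6

2.573e6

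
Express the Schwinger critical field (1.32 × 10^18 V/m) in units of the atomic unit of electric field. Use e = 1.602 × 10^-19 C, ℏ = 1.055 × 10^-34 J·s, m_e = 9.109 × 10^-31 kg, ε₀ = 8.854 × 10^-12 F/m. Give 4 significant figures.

atomic unit of electric field: E_au = E_h/(e a₀) = m_e²e⁵/((4πε₀)³ℏ⁴) = 5.131 × 10^11 V/m.
1.32 × 10^18 / 5.131 × 10^11 = 2.573 × 10^6

2.573 × 10^6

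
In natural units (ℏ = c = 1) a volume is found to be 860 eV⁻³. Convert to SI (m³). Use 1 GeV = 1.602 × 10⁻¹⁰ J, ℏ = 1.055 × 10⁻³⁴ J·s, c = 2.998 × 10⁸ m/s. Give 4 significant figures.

6.619 × 10⁻¹⁸ m³

Volume is [L]³ = [E]⁻³·(ℏc)³.
1 GeV⁻³ → (ℏc)³ × (1 GeV in J)⁻³ = 7.696 × 10⁻⁴⁸ m³.
Convert the energy scale: 860 eV⁻³ = 8.60 × 10²⁹ GeV⁻³.
Result: 8.60 × 10²⁹ × 7.696 × 10⁻⁴⁸ = 6.619 × 10⁻¹⁸ m³.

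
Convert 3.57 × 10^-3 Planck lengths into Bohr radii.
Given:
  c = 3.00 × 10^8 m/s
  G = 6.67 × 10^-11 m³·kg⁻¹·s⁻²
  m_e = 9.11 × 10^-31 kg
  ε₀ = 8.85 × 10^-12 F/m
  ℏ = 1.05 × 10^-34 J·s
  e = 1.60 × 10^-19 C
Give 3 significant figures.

1.09 × 10^-27

Planck length: ℓ_P = √(ℏG/c³) = 1.61 × 10^-35 m
Bohr radius: a₀ = 4πε₀ℏ²/(m_e e²) = 5.26 × 10^-11 m
3.57 × 10^-3 × 1.61 × 10^-35 / 5.26 × 10^-11 = 1.09 × 10^-27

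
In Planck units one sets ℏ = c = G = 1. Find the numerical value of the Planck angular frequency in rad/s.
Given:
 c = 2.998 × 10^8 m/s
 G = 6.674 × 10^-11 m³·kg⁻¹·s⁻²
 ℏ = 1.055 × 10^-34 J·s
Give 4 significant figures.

1.855 × 10^43 rad/s

ω_P = √(c⁵/(ℏG))
  = √(3.440 × 10^86)
  = 1.855 × 10^43 rad/s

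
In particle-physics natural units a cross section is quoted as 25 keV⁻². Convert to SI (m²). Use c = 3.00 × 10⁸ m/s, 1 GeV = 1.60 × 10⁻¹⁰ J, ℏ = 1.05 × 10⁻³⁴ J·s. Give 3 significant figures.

9.69 × 10⁻¹⁹ m²

Area is [L]² = [E]⁻²·(ℏc)²; restore (ℏc)².
1 GeV⁻² → (ℏc)² × (1 GeV in J)⁻² = 3.88 × 10⁻³² m².
Convert the energy scale: 25 keV⁻² = 2.50 × 10¹³ GeV⁻².
Result: 2.50 × 10¹³ × 3.88 × 10⁻³² = 9.69 × 10⁻¹⁹ m².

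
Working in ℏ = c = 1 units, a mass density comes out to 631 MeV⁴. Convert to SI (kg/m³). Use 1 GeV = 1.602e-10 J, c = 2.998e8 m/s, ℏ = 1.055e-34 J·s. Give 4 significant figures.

Mass density is [E]/(c²[L]³) = [E]⁴/(ℏ³c⁵).
1 GeV⁴ → 1/(ℏ³c⁵) × (1 GeV in J)⁴ = 2.316e20 kg/m³.
Convert the energy scale: 631 MeV⁴ = 6.31e-10 GeV⁴.
Result: 6.31e-10 × 2.316e20 = 1.461e11 kg/m³.

1.461e11 kg/m³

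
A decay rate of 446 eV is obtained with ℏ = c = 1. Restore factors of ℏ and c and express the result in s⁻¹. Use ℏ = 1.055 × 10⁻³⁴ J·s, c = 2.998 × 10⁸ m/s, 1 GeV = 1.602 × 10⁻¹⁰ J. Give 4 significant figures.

A rate is [E]/ℏ; divide by ℏ.
1 GeV → 1/ℏ × (1 GeV in J) = 1.518 × 10²⁴ s⁻¹.
Convert the energy scale: 446 eV = 4.46 × 10⁻⁷ GeV.
Result: 4.46 × 10⁻⁷ × 1.518 × 10²⁴ = 6.772 × 10¹⁷ s⁻¹.

6.772 × 10¹⁷ s⁻¹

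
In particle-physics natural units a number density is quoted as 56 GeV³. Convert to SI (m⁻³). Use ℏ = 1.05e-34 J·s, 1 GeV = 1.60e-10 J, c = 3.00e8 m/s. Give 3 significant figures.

Number density is [L]⁻³ = [E]³/(ℏc)³.
1 GeV³ → 1/(ℏc)³ × (1 GeV in J)³ = 1.31e47 m⁻³.
Result: 56 × 1.31e47 = 7.34e48 m⁻³.

7.34e48 m⁻³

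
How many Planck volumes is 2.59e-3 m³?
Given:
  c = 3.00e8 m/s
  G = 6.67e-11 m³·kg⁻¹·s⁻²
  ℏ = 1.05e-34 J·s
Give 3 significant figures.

6.20e101

Planck volume: V_P = (ℏG/c³)^(3/2) = 4.18e-105 m³.
2.59e-3 / 4.18e-105 = 6.20e101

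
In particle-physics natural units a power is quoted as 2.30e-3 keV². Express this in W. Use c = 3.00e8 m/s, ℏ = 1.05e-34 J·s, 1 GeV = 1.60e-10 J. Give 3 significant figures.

0.561 W

Power is [E]/[T] = [E]²/ℏ.
1 GeV² → 1/ℏ × (1 GeV in J)² = 2.44e14 W.
Convert the energy scale: 2.30e-3 keV² = 2.30e-15 GeV².
Result: 2.30e-15 × 2.44e14 = 0.561 W.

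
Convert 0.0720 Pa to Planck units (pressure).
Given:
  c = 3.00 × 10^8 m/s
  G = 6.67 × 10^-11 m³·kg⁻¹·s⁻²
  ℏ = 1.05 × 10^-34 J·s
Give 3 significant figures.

1.54 × 10^-115

Planck pressure: p_P = c⁷/(ℏG²) = 4.68 × 10^113 Pa.
0.0720 / 4.68 × 10^113 = 1.54 × 10^-115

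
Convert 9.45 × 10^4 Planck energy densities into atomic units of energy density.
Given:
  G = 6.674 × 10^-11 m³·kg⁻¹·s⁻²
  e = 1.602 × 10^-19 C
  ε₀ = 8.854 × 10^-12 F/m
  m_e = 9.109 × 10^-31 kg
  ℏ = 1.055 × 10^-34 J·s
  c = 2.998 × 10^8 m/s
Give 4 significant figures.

1.494 × 10^105

Planck energy density: u_P = c⁷/(ℏG²) = 4.632 × 10^113 J/m³
atomic unit of energy density: u_au = E_h/a₀³ = m_e⁴e¹⁰/((4πε₀)⁵ℏ⁸) = 2.929 × 10^13 J/m³
9.45 × 10^4 × 4.632 × 10^113 / 2.929 × 10^13 = 1.494 × 10^105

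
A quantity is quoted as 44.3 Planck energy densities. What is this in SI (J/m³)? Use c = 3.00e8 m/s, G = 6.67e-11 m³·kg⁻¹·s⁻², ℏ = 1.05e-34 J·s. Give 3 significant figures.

2.07e115 J/m³

One Planck energy density: u_P = c⁷/(ℏG²) = 4.68e113 J/m³.
44.3 × 4.68e113 J/m³ = 2.07e115 J/m³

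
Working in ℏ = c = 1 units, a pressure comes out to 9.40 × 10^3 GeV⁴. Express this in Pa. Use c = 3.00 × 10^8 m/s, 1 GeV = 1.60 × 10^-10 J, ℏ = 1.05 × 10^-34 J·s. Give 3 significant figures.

1.97 × 10^41 Pa

Pressure is [E]/[L]³ = [E]⁴/(ℏc)³.
1 GeV⁴ → 1/(ℏc)³ × (1 GeV in J)⁴ = 2.10 × 10^37 Pa.
Result: 9.40 × 10^3 × 2.10 × 10^37 = 1.97 × 10^41 Pa.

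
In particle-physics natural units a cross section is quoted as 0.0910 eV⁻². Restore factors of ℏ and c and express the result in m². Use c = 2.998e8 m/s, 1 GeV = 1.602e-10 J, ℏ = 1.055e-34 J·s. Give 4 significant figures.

Area is [L]² = [E]⁻²·(ℏc)²; restore (ℏc)².
1 GeV⁻² → (ℏc)² × (1 GeV in J)⁻² = 3.898e-32 m².
Convert the energy scale: 0.0910 eV⁻² = 9.10e16 GeV⁻².
Result: 9.10e16 × 3.898e-32 = 3.547e-15 m².

3.547e-15 m²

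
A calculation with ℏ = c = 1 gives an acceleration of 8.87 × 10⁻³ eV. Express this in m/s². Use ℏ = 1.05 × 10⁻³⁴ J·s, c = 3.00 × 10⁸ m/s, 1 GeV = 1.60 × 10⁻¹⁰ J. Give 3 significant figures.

4.05 × 10²¹ m/s²

Acceleration is [L]/[T]² = c·[E]/ℏ.
1 GeV → c/ℏ × (1 GeV in J) = 4.57 × 10³² m/s².
Convert the energy scale: 8.87 × 10⁻³ eV = 8.87 × 10⁻¹² GeV.
Result: 8.87 × 10⁻¹² × 4.57 × 10³² = 4.05 × 10²¹ m/s².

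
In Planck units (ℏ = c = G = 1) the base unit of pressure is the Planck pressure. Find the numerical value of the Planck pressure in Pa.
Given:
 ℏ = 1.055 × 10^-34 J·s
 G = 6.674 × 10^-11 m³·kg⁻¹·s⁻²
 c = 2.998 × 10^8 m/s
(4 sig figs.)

p_P = c⁷/(ℏG²)
  = 2.177 × 10^59 / 4.699 × 10^-55
  = 4.632 × 10^113 Pa

4.632 × 10^113 Pa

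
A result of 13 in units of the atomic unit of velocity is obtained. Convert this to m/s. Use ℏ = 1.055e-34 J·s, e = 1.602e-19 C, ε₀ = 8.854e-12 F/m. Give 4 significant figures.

2.842e7 m/s

One atomic unit of velocity: v_au = e²/(4πε₀ℏ) = 2.186e6 m/s.
13 × 2.186e6 m/s = 2.842e7 m/s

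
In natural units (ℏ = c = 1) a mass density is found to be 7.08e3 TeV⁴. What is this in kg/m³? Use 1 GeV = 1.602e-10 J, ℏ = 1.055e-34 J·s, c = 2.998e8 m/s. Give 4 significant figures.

Mass density is [E]/(c²[L]³) = [E]⁴/(ℏ³c⁵).
1 GeV⁴ → 1/(ℏ³c⁵) × (1 GeV in J)⁴ = 2.316e20 kg/m³.
Convert the energy scale: 7.08e3 TeV⁴ = 7.08e15 GeV⁴.
Result: 7.08e15 × 2.316e20 = 1.640e36 kg/m³.

1.640e36 kg/m³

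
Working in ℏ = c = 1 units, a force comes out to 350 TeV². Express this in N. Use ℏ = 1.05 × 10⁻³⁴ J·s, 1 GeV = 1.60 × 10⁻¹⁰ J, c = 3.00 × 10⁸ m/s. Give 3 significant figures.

2.84 × 10¹⁴ N

Force is [E]/[L] = [E]²/(ℏc); restore (ℏc)⁻¹.
1 GeV² → 1/(ℏc) × (1 GeV in J)² = 8.13 × 10⁵ N.
Convert the energy scale: 350 TeV² = 3.50 × 10⁸ GeV².
Result: 3.50 × 10⁸ × 8.13 × 10⁵ = 2.84 × 10¹⁴ N.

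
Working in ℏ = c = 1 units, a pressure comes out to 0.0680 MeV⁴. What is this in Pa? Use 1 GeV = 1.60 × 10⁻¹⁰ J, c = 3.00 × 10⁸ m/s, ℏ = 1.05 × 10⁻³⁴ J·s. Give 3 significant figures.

Pressure is [E]/[L]³ = [E]⁴/(ℏc)³.
1 GeV⁴ → 1/(ℏc)³ × (1 GeV in J)⁴ = 2.10 × 10³⁷ Pa.
Convert the energy scale: 0.0680 MeV⁴ = 6.80 × 10⁻¹⁴ GeV⁴.
Result: 6.80 × 10⁻¹⁴ × 2.10 × 10³⁷ = 1.43 × 10²⁴ Pa.

1.43 × 10²⁴ Pa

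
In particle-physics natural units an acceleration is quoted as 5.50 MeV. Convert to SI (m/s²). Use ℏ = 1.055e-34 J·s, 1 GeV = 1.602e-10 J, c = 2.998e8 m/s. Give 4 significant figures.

Acceleration is [L]/[T]² = c·[E]/ℏ.
1 GeV → c/ℏ × (1 GeV in J) = 4.552e32 m/s².
Convert the energy scale: 5.50 MeV = 5.50e-3 GeV.
Result: 5.50e-3 × 4.552e32 = 2.504e30 m/s².

2.504e30 m/s²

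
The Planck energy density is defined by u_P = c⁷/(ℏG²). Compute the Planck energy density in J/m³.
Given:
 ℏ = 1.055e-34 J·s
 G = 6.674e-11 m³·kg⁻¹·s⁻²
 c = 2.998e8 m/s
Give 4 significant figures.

u_P = c⁷/(ℏG²)
  = 2.177e59 / 4.699e-55
  = 4.632e113 J/m³

4.632e113 J/m³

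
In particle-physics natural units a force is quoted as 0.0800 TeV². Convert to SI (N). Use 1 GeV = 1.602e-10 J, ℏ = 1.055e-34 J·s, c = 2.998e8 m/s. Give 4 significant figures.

6.491e10 N

Force is [E]/[L] = [E]²/(ℏc); restore (ℏc)⁻¹.
1 GeV² → 1/(ℏc) × (1 GeV in J)² = 8.114e5 N.
Convert the energy scale: 0.0800 TeV² = 8.00e4 GeV².
Result: 8.00e4 × 8.114e5 = 6.491e10 N.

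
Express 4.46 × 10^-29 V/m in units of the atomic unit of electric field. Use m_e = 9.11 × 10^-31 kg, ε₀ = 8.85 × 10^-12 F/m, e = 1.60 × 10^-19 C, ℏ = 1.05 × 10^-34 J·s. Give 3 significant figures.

8.57 × 10^-41

atomic unit of electric field: E_au = E_h/(e a₀) = m_e²e⁵/((4πε₀)³ℏ⁴) = 5.20 × 10^11 V/m.
4.46 × 10^-29 / 5.20 × 10^11 = 8.57 × 10^-41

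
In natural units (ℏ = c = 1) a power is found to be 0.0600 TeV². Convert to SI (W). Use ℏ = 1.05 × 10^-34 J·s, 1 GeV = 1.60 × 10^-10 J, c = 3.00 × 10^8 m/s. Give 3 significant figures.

Power is [E]/[T] = [E]²/ℏ.
1 GeV² → 1/ℏ × (1 GeV in J)² = 2.44 × 10^14 W.
Convert the energy scale: 0.0600 TeV² = 6.00 × 10^4 GeV².
Result: 6.00 × 10^4 × 2.44 × 10^14 = 1.46 × 10^19 W.

1.46 × 10^19 W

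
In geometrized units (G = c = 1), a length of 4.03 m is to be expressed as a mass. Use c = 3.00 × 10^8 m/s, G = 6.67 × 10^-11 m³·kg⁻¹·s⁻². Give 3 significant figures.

Length → mass via c²/G.
4.03 m × (c²/G) = 5.44 × 10^27 kg

5.44 × 10^27 kg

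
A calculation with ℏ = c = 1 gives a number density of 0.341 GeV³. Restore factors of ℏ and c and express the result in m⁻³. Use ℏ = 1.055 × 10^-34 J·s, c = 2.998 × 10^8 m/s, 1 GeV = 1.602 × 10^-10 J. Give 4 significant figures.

Number density is [L]⁻³ = [E]³/(ℏc)³.
1 GeV³ → 1/(ℏc)³ × (1 GeV in J)³ = 1.299 × 10^47 m⁻³.
Result: 0.341 × 1.299 × 10^47 = 4.431 × 10^46 m⁻³.

4.431 × 10^46 m⁻³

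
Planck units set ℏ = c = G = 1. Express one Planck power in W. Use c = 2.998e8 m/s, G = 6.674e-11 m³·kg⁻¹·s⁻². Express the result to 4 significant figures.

The unique combination of the constants set to 1 with dimensions of power is P_P = c⁵/G.
  = 2.422e42 / 6.674e-11
  = 3.629e52 W

3.629e52 W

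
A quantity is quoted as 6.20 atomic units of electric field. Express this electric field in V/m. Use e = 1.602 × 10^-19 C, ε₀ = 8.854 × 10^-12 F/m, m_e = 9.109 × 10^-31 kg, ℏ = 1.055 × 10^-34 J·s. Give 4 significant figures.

3.181 × 10^12 V/m

One atomic unit of electric field: E_au = E_h/(e a₀) = m_e²e⁵/((4πε₀)³ℏ⁴) = 5.131 × 10^11 V/m.
6.20 × 5.131 × 10^11 V/m = 3.181 × 10^12 V/m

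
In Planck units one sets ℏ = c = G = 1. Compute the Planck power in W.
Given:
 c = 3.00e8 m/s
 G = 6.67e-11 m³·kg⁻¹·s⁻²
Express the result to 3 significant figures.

P_P = c⁵/G
  = 2.43e42 / 6.67e-11
  = 3.64e52 W

3.64e52 W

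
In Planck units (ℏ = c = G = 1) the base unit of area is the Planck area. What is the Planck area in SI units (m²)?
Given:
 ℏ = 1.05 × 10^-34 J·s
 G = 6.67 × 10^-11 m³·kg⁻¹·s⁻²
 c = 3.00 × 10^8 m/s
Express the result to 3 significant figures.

2.59 × 10^-70 m²

A_P = ℏG/c³
  = 7.00 × 10^-45 / 2.70 × 10^25
  = 2.59 × 10^-70 m²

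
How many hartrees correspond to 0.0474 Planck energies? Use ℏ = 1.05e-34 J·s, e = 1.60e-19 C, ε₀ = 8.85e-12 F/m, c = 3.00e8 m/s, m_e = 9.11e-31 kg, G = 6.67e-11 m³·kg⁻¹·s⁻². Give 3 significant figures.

2.12e25

Planck energy: E_P = √(ℏc⁵/G) = 1.96e9 J
hartree: E_h = m_e e⁴/(4πε₀ℏ)² = 4.38e-18 J
0.0474 × 1.96e9 / 4.38e-18 = 2.12e25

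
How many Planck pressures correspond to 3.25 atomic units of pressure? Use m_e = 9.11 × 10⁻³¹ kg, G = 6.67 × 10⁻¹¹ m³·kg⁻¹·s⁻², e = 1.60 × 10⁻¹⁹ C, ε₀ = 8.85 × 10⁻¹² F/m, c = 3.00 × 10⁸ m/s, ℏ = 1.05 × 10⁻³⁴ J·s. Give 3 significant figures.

atomic unit of pressure: P_au = E_h/a₀³ = m_e⁴e¹⁰/((4πε₀)⁵ℏ⁸) = 3.01 × 10¹³ Pa
Planck pressure: p_P = c⁷/(ℏG²) = 4.68 × 10¹¹³ Pa
3.25 × 3.01 × 10¹³ / 4.68 × 10¹¹³ = 2.09 × 10⁻¹⁰⁰

2.09 × 10⁻¹⁰⁰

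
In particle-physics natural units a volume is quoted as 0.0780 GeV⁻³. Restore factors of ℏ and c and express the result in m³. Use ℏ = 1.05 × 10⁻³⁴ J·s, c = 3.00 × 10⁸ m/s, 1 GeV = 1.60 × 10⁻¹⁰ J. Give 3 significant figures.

5.95 × 10⁻⁴⁹ m³

Volume is [L]³ = [E]⁻³·(ℏc)³.
1 GeV⁻³ → (ℏc)³ × (1 GeV in J)⁻³ = 7.63 × 10⁻⁴⁸ m³.
Result: 0.0780 × 7.63 × 10⁻⁴⁸ = 5.95 × 10⁻⁴⁹ m³.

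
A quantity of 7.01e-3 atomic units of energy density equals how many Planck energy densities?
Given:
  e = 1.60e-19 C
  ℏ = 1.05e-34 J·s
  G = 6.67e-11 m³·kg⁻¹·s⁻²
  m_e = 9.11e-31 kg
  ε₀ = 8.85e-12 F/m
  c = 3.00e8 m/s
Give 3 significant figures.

4.51e-103

atomic unit of energy density: u_au = E_h/a₀³ = m_e⁴e¹⁰/((4πε₀)⁵ℏ⁸) = 3.01e13 J/m³
Planck energy density: u_P = c⁷/(ℏG²) = 4.68e113 J/m³
7.01e-3 × 3.01e13 / 4.68e113 = 4.51e-103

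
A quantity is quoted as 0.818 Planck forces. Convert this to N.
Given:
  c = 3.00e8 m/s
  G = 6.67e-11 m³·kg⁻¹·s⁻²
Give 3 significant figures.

9.93e43 N

One Planck force: F_P = c⁴/G = 1.21e44 N.
0.818 × 1.21e44 N = 9.93e43 N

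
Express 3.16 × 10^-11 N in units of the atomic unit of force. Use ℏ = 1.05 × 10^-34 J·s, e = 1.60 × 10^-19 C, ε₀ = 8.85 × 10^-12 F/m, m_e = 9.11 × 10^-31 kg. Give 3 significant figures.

3.79 × 10^-4

atomic unit of force: F_au = E_h/a₀ = m_e²e⁶/((4πε₀)³ℏ⁴) = 8.33 × 10^-8 N.
3.16 × 10^-11 / 8.33 × 10^-8 = 3.79 × 10^-4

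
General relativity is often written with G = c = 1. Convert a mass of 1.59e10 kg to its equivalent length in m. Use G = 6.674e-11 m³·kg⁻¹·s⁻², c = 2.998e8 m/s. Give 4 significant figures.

In G = c = 1 units mass has dimensions of length; the conversion factor is G/c².
1.59e10 kg × (G/c²) = 1.181e-17 m

1.181e-17 m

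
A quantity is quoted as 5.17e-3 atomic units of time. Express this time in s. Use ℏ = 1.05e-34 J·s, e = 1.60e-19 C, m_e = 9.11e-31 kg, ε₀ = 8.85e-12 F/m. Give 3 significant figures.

One atomic unit of time: τ_au = (4πε₀)²ℏ³/(m_e e⁴) = 2.40e-17 s.
5.17e-3 × 2.40e-17 s = 1.24e-19 s

1.24e-19 s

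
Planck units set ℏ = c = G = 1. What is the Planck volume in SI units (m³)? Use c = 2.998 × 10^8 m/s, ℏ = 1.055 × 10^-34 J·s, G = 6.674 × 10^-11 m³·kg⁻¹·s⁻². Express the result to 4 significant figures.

The unique combination of the constants set to 1 with dimensions of volume is V_P = (ℏG/c³)^(3/2).
  = √(1.784 × 10^-209)
  = 4.224 × 10^-105 m³

4.224 × 10^-105 m³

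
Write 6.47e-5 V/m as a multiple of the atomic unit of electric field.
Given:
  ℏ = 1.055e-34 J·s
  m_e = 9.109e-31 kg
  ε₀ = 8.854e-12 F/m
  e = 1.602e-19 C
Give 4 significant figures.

1.261e-16

atomic unit of electric field: E_au = E_h/(e a₀) = m_e²e⁵/((4πε₀)³ℏ⁴) = 5.131e11 V/m.
6.47e-5 / 5.131e11 = 1.261e-16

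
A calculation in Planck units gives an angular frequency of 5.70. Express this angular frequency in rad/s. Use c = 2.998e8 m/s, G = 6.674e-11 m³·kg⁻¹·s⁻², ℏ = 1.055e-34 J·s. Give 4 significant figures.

One Planck angular frequency: ω_P = √(c⁵/(ℏG)) = 1.855e43 rad/s.
5.70 × 1.855e43 rad/s = 1.057e44 rad/s

1.057e44 rad/s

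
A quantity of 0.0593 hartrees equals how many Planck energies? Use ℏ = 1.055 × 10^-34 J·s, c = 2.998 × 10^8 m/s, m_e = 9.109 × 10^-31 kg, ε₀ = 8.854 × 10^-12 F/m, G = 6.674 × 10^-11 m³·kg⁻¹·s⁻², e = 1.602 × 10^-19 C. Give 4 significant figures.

hartree: E_h = m_e e⁴/(4πε₀ℏ)² = 4.354 × 10^-18 J
Planck energy: E_P = √(ℏc⁵/G) = 1.957 × 10^9 J
0.0593 × 4.354 × 10^-18 / 1.957 × 10^9 = 1.320 × 10^-28

1.320 × 10^-28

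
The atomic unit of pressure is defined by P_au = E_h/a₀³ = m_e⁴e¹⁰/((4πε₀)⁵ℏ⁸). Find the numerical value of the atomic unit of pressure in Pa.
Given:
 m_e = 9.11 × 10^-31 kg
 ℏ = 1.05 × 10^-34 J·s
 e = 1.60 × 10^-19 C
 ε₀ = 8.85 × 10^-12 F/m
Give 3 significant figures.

P_au = E_h/a₀³ = m_e⁴e¹⁰/((4πε₀)⁵ℏ⁸)
E_h = 4.38 × 10^-18 J
a₀ = 5.26 × 10^-11 m
E_h/a₀³ = 3.01 × 10^13 Pa

3.01 × 10^13 Pa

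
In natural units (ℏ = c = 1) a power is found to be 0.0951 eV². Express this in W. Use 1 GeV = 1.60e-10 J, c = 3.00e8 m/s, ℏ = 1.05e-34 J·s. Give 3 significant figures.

2.32e-5 W

Power is [E]/[T] = [E]²/ℏ.
1 GeV² → 1/ℏ × (1 GeV in J)² = 2.44e14 W.
Convert the energy scale: 0.0951 eV² = 9.51e-20 GeV².
Result: 9.51e-20 × 2.44e14 = 2.32e-5 W.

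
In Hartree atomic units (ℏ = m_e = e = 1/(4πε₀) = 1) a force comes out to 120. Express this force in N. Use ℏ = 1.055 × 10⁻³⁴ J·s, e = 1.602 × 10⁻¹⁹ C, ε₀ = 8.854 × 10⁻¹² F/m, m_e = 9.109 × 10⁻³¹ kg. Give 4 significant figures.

One atomic unit of force: F_au = E_h/a₀ = m_e²e⁶/((4πε₀)³ℏ⁴) = 8.220 × 10⁻⁸ N.
120 × 8.220 × 10⁻⁸ N = 9.864 × 10⁻⁶ N

9.864 × 10⁻⁶ N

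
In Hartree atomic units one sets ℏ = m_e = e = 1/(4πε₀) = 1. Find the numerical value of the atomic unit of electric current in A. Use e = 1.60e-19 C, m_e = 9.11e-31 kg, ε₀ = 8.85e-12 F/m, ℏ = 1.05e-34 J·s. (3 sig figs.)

6.67e-3 A

I_au = e E_h/ℏ = m_e e⁵/((4πε₀)²ℏ³)
E_h = 4.38e-18 J
e·E_h/ℏ = 6.67e-3 A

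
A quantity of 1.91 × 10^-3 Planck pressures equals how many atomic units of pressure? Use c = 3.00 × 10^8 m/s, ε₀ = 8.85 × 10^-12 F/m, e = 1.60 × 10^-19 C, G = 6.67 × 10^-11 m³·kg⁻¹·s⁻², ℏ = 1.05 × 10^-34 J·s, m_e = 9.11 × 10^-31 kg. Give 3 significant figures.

2.97 × 10^97

Planck pressure: p_P = c⁷/(ℏG²) = 4.68 × 10^113 Pa
atomic unit of pressure: P_au = E_h/a₀³ = m_e⁴e¹⁰/((4πε₀)⁵ℏ⁸) = 3.01 × 10^13 Pa
1.91 × 10^-3 × 4.68 × 10^113 / 3.01 × 10^13 = 2.97 × 10^97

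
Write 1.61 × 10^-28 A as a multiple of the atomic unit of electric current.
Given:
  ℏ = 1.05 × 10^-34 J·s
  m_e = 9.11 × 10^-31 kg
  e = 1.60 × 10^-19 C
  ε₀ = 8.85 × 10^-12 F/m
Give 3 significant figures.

2.41 × 10^-26

atomic unit of electric current: I_au = e E_h/ℏ = m_e e⁵/((4πε₀)²ℏ³) = 6.67 × 10^-3 A.
1.61 × 10^-28 / 6.67 × 10^-3 = 2.41 × 10^-26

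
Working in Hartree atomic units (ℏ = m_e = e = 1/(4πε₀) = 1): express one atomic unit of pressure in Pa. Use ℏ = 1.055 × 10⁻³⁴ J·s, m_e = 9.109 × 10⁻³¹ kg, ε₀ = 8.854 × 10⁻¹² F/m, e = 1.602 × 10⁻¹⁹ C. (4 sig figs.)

The unique combination of the constants set to 1 with dimensions of pressure is P_au = E_h/a₀³ = m_e⁴e¹⁰/((4πε₀)⁵ℏ⁸).
E_h = 4.354 × 10⁻¹⁸ J
a₀ = 5.297 × 10⁻¹¹ m
E_h/a₀³ = 2.929 × 10¹³ Pa

2.929 × 10¹³ Pa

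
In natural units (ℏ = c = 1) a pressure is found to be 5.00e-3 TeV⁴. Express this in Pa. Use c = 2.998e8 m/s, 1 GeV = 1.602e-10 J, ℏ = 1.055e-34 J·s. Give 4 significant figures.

Pressure is [E]/[L]³ = [E]⁴/(ℏc)³.
1 GeV⁴ → 1/(ℏc)³ × (1 GeV in J)⁴ = 2.082e37 Pa.
Convert the energy scale: 5.00e-3 TeV⁴ = 5.00e9 GeV⁴.
Result: 5.00e9 × 2.082e37 = 1.041e47 Pa.

1.041e47 Pa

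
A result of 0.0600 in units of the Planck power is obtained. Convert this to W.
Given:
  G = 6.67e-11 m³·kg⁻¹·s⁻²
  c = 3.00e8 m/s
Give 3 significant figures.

2.19e51 W

One Planck power: P_P = c⁵/G = 3.64e52 W.
0.0600 × 3.64e52 W = 2.19e51 W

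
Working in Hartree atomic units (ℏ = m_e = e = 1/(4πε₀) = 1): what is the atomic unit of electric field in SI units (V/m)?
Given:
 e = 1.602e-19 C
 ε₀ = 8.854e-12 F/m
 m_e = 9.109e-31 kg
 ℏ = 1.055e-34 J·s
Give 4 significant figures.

The unique combination of the constants set to 1 with dimensions of electric field is E_au = E_h/(e a₀) = m_e²e⁵/((4πε₀)³ℏ⁴).
E_h = 4.354e-18 J
a₀ = 5.297e-11 m
E_h/(e·a₀) = 5.131e11 V/m

5.131e11 V/m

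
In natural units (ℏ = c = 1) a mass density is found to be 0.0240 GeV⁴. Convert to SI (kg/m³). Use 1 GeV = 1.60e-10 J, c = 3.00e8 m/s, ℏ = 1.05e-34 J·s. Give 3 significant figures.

Mass density is [E]/(c²[L]³) = [E]⁴/(ℏ³c⁵).
1 GeV⁴ → 1/(ℏ³c⁵) × (1 GeV in J)⁴ = 2.33e20 kg/m³.
Result: 0.0240 × 2.33e20 = 5.59e18 kg/m³.

5.59e18 kg/m³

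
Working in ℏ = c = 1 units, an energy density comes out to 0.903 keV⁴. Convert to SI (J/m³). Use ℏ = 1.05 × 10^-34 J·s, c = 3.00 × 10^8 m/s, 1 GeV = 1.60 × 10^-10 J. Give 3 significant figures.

1.89 × 10^13 J/m³

[E]/[L]³ = [E]⁴/(ℏc)³; restore (ℏc)⁻³.
1 GeV⁴ → 1/(ℏc)³ × (1 GeV in J)⁴ = 2.10 × 10^37 J/m³.
Convert the energy scale: 0.903 keV⁴ = 9.03 × 10^-25 GeV⁴.
Result: 9.03 × 10^-25 × 2.10 × 10^37 = 1.89 × 10^13 J/m³.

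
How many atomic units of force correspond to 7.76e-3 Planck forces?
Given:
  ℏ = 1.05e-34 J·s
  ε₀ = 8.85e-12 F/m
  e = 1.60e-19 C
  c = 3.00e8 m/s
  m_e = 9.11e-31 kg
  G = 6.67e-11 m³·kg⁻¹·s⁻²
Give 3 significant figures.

Planck force: F_P = c⁴/G = 1.21e44 N
atomic unit of force: F_au = E_h/a₀ = m_e²e⁶/((4πε₀)³ℏ⁴) = 8.33e-8 N
7.76e-3 × 1.21e44 / 8.33e-8 = 1.13e49

1.13e49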